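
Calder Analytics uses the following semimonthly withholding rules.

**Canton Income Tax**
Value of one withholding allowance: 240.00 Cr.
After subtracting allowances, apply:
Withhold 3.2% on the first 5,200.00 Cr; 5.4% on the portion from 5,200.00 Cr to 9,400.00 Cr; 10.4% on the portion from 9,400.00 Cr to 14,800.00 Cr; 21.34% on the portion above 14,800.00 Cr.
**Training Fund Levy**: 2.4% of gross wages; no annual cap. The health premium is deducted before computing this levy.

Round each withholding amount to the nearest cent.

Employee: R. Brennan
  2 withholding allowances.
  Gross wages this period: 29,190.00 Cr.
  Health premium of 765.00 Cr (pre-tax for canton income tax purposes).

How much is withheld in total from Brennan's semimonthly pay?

4,442.14 Cr

Canton Income Tax: taxable = 29,190.00 Cr − 765.00 Cr − 2×240.00 Cr = 27,945.00 Cr
  954.80 Cr + 21.34% × (27,945.00 Cr − 14,800.00 Cr) = 954.80 Cr + 21.34% × 13,145.00 Cr = 3,759.94 Cr
Training Fund Levy: 2.4% × 28,425.00 Cr = 682.20 Cr
Total: 3,759.94 Cr + 682.20 Cr = 4,442.14 Cr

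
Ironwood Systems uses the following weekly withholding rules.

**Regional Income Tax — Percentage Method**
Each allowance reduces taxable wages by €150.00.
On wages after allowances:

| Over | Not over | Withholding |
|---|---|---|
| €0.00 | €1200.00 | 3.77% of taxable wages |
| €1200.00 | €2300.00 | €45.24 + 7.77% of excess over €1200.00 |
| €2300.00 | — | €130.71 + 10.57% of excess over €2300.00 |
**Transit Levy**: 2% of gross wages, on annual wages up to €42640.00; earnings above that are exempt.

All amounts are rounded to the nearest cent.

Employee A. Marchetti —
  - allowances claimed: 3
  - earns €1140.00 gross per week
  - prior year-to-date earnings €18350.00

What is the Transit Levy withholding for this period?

Transit Levy: 2% × €1140.00 = €22.80

€22.80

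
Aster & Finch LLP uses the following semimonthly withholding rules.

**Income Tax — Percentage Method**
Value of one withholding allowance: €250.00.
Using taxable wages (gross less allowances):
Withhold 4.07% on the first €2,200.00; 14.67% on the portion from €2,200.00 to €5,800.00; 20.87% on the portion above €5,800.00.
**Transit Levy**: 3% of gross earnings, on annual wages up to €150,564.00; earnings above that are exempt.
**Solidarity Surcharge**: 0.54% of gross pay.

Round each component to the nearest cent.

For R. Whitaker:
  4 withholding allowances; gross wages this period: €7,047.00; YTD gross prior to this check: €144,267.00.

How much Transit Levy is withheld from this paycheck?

Transit Levy: cap €150,564.00 − YTD €144,267.00 = €6,297.00 subject; 3% × €6,297.00 = €188.91

€188.91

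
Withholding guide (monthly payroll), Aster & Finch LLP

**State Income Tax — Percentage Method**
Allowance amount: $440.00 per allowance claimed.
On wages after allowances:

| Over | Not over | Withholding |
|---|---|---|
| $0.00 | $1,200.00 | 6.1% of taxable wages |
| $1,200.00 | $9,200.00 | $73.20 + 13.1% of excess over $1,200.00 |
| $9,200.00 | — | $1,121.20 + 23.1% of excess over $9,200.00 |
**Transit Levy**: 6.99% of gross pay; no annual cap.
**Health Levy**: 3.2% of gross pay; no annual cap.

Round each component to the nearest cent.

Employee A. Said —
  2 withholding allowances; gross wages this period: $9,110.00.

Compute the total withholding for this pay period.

$1,922.44

State Income Tax: taxable = $9,110.00 − 2×$440.00 = $8,230.00
  $73.20 + 13.1% × ($8,230.00 − $1,200.00) = $73.20 + 13.1% × $7,030.00 = $994.13
Transit Levy: 6.99% × $9,110.00 = $636.79
Health Levy: 3.2% × $9,110.00 = $291.52
Total: $994.13 + $636.79 + $291.52 = $1,922.44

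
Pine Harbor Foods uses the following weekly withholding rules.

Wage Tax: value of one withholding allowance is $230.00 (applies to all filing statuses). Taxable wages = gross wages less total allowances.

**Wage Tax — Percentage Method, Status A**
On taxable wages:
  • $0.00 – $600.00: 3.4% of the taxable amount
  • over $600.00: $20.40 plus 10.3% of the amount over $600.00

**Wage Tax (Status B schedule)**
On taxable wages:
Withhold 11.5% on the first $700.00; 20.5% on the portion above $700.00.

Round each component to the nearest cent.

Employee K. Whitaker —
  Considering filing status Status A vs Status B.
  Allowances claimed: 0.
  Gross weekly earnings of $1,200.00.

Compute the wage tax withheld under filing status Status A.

$82.20

Wage Tax (Status A): taxable = $1,200.00
  $20.40 + 10.3% × ($1,200.00 − $600.00) = $20.40 + 10.3% × $600.00 = $82.20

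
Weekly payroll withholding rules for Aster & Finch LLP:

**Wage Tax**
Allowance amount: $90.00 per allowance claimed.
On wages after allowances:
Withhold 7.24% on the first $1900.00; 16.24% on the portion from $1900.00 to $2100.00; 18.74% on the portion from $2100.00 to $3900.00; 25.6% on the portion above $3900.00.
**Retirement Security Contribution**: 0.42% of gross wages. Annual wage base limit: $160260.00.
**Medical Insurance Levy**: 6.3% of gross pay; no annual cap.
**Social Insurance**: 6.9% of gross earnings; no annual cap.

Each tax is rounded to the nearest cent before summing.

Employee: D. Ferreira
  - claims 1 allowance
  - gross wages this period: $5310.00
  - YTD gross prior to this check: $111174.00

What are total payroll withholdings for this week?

Wage Tax: taxable = $5310.00 − 1×$90.00 = $5220.00
  $507.36 + 25.6% × ($5220.00 − $3900.00) = $507.36 + 25.6% × $1320.00 = $845.28
Retirement Security Contribution: 0.42% × $5310.00 = $22.30
Medical Insurance Levy: 6.3% × $5310.00 = $334.53
Social Insurance: 6.9% × $5310.00 = $366.39
Total: $845.28 + $22.30 + $334.53 + $366.39 = $1568.50

$1568.50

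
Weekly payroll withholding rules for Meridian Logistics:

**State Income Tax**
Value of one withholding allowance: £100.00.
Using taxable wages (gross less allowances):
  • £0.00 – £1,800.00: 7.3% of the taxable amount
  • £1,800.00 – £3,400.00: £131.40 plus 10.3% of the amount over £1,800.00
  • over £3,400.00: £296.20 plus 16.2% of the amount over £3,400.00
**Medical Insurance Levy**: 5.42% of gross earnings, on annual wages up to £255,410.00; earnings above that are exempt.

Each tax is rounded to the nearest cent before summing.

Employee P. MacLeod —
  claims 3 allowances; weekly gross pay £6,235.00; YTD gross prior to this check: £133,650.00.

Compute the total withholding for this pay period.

State Income Tax: taxable = £6,235.00 − 3×£100.00 = £5,935.00
  £296.20 + 16.2% × (£5,935.00 − £3,400.00) = £296.20 + 16.2% × £2,535.00 = £706.87
Medical Insurance Levy: 5.42% × £6,235.00 = £337.94
Total: £706.87 + £337.94 = £1,044.81

£1,044.81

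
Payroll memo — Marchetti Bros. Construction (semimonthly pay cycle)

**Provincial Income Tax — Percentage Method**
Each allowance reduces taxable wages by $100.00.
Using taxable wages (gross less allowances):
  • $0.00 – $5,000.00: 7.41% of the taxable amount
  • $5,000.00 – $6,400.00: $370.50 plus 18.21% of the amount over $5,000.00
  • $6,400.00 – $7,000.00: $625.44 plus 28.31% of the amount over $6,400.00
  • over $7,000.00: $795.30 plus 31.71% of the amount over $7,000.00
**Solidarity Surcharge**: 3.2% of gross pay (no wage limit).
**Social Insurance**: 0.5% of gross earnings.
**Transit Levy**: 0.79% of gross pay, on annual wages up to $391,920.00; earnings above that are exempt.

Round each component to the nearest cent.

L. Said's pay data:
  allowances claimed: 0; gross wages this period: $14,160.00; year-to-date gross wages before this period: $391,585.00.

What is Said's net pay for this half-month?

$10,567.69

Provincial Income Tax: taxable = $14,160.00
  $795.30 + 31.71% × ($14,160.00 − $7,000.00) = $795.30 + 31.71% × $7,160.00 = $3,065.74
Solidarity Surcharge: 3.2% × $14,160.00 = $453.12
Social Insurance: 0.5% × $14,160.00 = $70.80
Transit Levy: cap $391,920.00 − YTD $391,585.00 = $335.00 subject; 0.79% × $335.00 = $2.65
Total withheld: $3,065.74 + $453.12 + $70.80 + $2.65 = $3,592.31
Net pay: $14,160.00 − $3,592.31 = $10,567.69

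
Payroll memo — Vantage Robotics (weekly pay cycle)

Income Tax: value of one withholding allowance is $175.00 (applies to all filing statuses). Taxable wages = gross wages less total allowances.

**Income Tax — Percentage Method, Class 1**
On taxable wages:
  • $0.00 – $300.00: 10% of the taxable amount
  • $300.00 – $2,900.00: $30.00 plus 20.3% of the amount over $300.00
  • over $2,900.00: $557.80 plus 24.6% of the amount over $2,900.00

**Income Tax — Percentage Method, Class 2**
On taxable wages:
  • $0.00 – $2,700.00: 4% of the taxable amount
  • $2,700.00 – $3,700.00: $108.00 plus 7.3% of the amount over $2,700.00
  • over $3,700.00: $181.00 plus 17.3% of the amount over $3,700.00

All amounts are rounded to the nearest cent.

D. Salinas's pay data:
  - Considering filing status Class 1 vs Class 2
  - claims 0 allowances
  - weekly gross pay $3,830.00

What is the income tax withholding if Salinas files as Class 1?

Income Tax (Class 1): taxable = $3,830.00
  $557.80 + 24.6% × ($3,830.00 − $2,900.00) = $557.80 + 24.6% × $930.00 = $786.58

$786.58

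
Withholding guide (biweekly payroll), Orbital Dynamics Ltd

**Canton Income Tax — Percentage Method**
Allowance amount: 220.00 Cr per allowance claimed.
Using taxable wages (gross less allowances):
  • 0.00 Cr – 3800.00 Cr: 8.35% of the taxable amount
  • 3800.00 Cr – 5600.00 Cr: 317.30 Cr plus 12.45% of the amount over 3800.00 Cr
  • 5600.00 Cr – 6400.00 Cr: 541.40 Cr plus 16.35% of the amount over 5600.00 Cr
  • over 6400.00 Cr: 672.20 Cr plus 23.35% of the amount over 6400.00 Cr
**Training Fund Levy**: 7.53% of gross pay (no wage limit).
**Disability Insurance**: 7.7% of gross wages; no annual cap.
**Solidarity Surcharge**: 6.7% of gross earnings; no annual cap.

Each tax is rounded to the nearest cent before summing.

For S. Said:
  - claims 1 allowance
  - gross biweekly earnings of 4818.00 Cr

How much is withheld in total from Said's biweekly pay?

Canton Income Tax: taxable = 4818.00 Cr − 1×220.00 Cr = 4598.00 Cr
  317.30 Cr + 12.45% × (4598.00 Cr − 3800.00 Cr) = 317.30 Cr + 12.45% × 798.00 Cr = 416.65 Cr
Training Fund Levy: 7.53% × 4818.00 Cr = 362.80 Cr
Disability Insurance: 7.7% × 4818.00 Cr = 370.99 Cr
Solidarity Surcharge: 6.7% × 4818.00 Cr = 322.81 Cr
Total: 416.65 Cr + 362.80 Cr + 370.99 Cr + 322.81 Cr = 1473.25 Cr

1473.25 Cr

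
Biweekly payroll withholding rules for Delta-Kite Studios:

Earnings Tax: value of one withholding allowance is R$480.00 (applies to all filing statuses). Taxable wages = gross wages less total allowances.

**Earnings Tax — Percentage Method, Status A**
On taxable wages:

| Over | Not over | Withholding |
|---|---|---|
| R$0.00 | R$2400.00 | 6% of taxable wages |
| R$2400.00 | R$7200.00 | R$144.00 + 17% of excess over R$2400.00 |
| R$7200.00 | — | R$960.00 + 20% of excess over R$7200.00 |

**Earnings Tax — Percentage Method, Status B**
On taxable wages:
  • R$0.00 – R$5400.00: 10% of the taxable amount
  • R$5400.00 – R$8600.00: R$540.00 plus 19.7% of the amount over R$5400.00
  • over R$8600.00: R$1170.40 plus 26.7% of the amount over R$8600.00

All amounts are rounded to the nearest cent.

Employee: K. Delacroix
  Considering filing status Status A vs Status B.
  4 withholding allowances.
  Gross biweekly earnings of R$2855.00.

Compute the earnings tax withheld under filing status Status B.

Earnings Tax (Status B): taxable = R$2855.00 − 4×R$480.00 = R$935.00
  10% × R$935.00 = R$93.50

R$93.50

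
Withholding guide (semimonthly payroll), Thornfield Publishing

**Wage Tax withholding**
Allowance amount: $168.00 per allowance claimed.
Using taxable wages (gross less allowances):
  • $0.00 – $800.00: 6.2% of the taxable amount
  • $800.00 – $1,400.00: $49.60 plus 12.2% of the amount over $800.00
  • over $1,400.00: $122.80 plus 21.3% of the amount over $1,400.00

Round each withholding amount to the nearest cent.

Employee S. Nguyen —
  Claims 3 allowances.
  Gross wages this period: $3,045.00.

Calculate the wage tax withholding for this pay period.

$365.83

Wage Tax: taxable = $3,045.00 − 3×$168.00 = $2,541.00
  $122.80 + 21.3% × ($2,541.00 − $1,400.00) = $122.80 + 21.3% × $1,141.00 = $365.83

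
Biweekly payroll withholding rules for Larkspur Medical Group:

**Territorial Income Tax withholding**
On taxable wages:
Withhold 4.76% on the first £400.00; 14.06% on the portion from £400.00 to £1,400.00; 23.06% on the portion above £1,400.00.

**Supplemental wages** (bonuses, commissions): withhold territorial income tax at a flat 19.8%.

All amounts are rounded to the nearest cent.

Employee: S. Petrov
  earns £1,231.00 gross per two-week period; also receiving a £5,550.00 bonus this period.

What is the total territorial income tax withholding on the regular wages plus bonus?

£1,234.78

Territorial Income Tax: taxable = £1,231.00
  £19.04 + 14.06% × (£1,231.00 − £400.00) = £19.04 + 14.06% × £831.00 = £135.88
Supplemental (19.8% flat on bonus): 19.8% × £5,550.00 = £1,098.90
Total territorial income tax: £135.88 + £1,098.90 = £1,234.78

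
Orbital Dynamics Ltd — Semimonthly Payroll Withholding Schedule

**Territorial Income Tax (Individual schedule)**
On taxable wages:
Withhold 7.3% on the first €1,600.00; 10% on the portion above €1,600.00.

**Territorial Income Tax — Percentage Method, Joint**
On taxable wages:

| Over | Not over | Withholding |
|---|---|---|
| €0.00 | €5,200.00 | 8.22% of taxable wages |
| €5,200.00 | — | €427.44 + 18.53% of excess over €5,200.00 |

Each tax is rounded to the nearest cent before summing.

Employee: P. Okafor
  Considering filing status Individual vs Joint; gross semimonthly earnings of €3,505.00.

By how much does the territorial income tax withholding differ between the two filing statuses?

Territorial Income Tax (Individual): taxable = €3,505.00
  €116.80 + 10% × (€3,505.00 − €1,600.00) = €116.80 + 10% × €1,905.00 = €307.30
Territorial Income Tax (Joint): taxable = €3,505.00
  8.22% × €3,505.00 = €288.11
Difference: |€307.30 − €288.11| = €19.19 (higher under Individual)

€19.19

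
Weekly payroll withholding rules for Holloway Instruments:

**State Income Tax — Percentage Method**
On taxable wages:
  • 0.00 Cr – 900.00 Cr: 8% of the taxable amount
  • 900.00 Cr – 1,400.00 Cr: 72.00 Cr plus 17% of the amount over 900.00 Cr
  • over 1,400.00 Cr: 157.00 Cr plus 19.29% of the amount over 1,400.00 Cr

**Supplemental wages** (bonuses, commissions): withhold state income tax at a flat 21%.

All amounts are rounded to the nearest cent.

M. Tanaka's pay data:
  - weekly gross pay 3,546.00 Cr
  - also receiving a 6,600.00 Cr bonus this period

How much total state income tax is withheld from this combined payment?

1,956.96 Cr

State Income Tax: taxable = 3,546.00 Cr
  157.00 Cr + 19.29% × (3,546.00 Cr − 1,400.00 Cr) = 157.00 Cr + 19.29% × 2,146.00 Cr = 570.96 Cr
Supplemental (21% flat on bonus): 21% × 6,600.00 Cr = 1,386.00 Cr
Total state income tax: 570.96 Cr + 1,386.00 Cr = 1,956.96 Cr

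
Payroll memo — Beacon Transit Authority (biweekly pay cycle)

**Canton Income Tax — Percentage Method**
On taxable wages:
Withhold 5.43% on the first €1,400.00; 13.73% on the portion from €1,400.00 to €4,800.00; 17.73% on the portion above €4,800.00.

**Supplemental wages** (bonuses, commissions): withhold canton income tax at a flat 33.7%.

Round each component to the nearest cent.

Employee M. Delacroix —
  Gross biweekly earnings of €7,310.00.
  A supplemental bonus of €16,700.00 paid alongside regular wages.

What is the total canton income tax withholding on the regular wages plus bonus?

€6,615.76

Canton Income Tax: taxable = €7,310.00
  €542.84 + 17.73% × (€7,310.00 − €4,800.00) = €542.84 + 17.73% × €2,510.00 = €987.86
Supplemental (33.7% flat on bonus): 33.7% × €16,700.00 = €5,627.90
Total canton income tax: €987.86 + €5,627.90 = €6,615.76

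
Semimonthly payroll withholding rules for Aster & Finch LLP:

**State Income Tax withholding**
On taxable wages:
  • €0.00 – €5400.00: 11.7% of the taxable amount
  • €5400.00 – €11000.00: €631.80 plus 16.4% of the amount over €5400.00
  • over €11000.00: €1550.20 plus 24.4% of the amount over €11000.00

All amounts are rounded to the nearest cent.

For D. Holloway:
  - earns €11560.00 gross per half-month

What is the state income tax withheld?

€1686.84

State Income Tax: taxable = €11560.00
  €1550.20 + 24.4% × (€11560.00 − €11000.00) = €1550.20 + 24.4% × €560.00 = €1686.84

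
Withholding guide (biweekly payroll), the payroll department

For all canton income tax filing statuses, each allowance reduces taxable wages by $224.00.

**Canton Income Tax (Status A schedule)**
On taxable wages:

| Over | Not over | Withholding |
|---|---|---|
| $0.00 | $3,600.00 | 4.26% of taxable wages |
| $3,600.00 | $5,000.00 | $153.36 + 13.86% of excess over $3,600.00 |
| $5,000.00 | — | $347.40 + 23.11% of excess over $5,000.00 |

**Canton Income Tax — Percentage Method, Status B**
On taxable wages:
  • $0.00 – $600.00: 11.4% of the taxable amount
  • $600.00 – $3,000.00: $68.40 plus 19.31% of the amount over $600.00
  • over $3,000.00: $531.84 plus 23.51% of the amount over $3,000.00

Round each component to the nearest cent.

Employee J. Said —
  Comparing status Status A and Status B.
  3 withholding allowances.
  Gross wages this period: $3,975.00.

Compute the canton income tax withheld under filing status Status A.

$140.71

Canton Income Tax (Status A): taxable = $3,975.00 − 3×$224.00 = $3,303.00
  4.26% × $3,303.00 = $140.71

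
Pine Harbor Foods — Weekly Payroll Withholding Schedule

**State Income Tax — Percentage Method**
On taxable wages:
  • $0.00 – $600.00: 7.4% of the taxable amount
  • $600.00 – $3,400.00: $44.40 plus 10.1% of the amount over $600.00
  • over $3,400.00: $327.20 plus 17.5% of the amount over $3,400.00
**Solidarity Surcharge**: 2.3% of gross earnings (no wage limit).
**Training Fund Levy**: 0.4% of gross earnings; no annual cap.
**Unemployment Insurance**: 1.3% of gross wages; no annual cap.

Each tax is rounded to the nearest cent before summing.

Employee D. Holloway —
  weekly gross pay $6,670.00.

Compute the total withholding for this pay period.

State Income Tax: taxable = $6,670.00
  $327.20 + 17.5% × ($6,670.00 − $3,400.00) = $327.20 + 17.5% × $3,270.00 = $899.45
Solidarity Surcharge: 2.3% × $6,670.00 = $153.41
Training Fund Levy: 0.4% × $6,670.00 = $26.68
Unemployment Insurance: 1.3% × $6,670.00 = $86.71
Total: $899.45 + $153.41 + $26.68 + $86.71 = $1,166.25

$1,166.25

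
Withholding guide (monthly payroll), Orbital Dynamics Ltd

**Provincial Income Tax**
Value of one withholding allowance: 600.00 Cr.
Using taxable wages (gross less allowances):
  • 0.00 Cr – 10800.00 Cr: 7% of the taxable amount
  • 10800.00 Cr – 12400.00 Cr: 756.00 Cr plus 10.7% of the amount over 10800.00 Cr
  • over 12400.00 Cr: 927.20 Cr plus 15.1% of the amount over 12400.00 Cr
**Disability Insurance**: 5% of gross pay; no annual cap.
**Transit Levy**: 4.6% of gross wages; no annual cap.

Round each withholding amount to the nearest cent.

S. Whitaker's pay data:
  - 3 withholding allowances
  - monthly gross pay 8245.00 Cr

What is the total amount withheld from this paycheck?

Provincial Income Tax: taxable = 8245.00 Cr − 3×600.00 Cr = 6445.00 Cr
  7% × 6445.00 Cr = 451.15 Cr
Disability Insurance: 5% × 8245.00 Cr = 412.25 Cr
Transit Levy: 4.6% × 8245.00 Cr = 379.27 Cr
Total: 451.15 Cr + 412.25 Cr + 379.27 Cr = 1242.67 Cr

1242.67 Cr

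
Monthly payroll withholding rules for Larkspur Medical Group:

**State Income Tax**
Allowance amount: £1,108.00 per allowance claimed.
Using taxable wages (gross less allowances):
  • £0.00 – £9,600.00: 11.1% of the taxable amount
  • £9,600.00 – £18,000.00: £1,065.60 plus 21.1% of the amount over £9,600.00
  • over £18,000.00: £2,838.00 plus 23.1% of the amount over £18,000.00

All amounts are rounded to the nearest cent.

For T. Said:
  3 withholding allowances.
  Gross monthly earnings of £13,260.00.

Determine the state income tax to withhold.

State Income Tax: taxable = £13,260.00 − 3×£1,108.00 = £9,936.00
  £1,065.60 + 21.1% × (£9,936.00 − £9,600.00) = £1,065.60 + 21.1% × £336.00 = £1,136.50

£1,136.50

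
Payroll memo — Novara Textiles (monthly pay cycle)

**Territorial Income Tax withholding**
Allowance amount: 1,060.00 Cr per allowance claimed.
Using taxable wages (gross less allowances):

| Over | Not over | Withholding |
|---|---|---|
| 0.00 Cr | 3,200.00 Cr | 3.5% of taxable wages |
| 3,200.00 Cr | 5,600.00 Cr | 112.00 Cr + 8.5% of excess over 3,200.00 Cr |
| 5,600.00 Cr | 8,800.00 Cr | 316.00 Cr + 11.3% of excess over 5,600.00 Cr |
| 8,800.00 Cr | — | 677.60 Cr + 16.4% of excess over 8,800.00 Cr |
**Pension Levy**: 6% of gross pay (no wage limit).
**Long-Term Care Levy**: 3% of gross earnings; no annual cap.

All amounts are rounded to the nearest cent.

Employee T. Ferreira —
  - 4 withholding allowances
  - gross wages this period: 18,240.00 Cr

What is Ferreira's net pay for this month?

Territorial Income Tax: taxable = 18,240.00 Cr − 4×1,060.00 Cr = 14,000.00 Cr
  677.60 Cr + 16.4% × (14,000.00 Cr − 8,800.00 Cr) = 677.60 Cr + 16.4% × 5,200.00 Cr = 1,530.40 Cr
Pension Levy: 6% × 18,240.00 Cr = 1,094.40 Cr
Long-Term Care Levy: 3% × 18,240.00 Cr = 547.20 Cr
Total withheld: 1,530.40 Cr + 1,094.40 Cr + 547.20 Cr = 3,172.00 Cr
Net pay: 18,240.00 Cr − 3,172.00 Cr = 15,068.00 Cr

15,068.00 Cr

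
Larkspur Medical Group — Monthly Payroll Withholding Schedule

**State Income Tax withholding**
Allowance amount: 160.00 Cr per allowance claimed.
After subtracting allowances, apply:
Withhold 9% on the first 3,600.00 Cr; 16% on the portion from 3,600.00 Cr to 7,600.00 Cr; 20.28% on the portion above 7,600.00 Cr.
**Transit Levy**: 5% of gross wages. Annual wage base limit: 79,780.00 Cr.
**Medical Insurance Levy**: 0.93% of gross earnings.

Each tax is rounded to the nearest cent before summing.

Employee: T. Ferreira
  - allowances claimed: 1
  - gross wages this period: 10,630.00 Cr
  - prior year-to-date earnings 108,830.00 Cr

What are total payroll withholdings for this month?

State Income Tax: taxable = 10,630.00 Cr − 1×160.00 Cr = 10,470.00 Cr
  964.00 Cr + 20.28% × (10,470.00 Cr − 7,600.00 Cr) = 964.00 Cr + 20.28% × 2,870.00 Cr = 1,546.04 Cr
Transit Levy: YTD 108,830.00 Cr ≥ cap 79,780.00 Cr → 0.00 Cr
Medical Insurance Levy: 0.93% × 10,630.00 Cr = 98.86 Cr
Total: 1,546.04 Cr + 0.00 Cr + 98.86 Cr = 1,644.90 Cr

1,644.90 Cr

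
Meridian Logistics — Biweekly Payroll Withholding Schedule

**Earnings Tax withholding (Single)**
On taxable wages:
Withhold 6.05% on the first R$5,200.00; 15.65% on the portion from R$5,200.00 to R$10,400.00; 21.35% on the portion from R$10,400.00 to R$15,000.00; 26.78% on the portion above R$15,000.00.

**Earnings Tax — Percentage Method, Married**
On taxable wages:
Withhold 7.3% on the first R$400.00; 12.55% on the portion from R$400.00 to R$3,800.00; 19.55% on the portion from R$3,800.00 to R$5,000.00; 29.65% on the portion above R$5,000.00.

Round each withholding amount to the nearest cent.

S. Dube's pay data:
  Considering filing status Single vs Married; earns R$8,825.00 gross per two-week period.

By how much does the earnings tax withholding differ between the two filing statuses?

R$942.70

Earnings Tax (Single): taxable = R$8,825.00
  R$314.60 + 15.65% × (R$8,825.00 − R$5,200.00) = R$314.60 + 15.65% × R$3,625.00 = R$881.91
Earnings Tax (Married): taxable = R$8,825.00
  R$690.50 + 29.65% × (R$8,825.00 − R$5,000.00) = R$690.50 + 29.65% × R$3,825.00 = R$1,824.61
Difference: |R$881.91 − R$1,824.61| = R$942.70 (higher under Married)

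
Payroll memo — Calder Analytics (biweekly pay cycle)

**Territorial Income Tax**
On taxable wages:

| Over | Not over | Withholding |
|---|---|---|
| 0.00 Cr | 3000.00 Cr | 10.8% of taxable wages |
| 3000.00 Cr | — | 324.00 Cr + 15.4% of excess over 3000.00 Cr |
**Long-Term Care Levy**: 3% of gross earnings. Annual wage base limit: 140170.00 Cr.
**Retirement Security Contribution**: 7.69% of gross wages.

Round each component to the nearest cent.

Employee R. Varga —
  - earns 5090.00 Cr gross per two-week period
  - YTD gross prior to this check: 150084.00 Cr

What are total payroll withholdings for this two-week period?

1037.28 Cr

Territorial Income Tax: taxable = 5090.00 Cr
  324.00 Cr + 15.4% × (5090.00 Cr − 3000.00 Cr) = 324.00 Cr + 15.4% × 2090.00 Cr = 645.86 Cr
Long-Term Care Levy: YTD 150084.00 Cr ≥ cap 140170.00 Cr → 0.00 Cr
Retirement Security Contribution: 7.69% × 5090.00 Cr = 391.42 Cr
Total: 645.86 Cr + 0.00 Cr + 391.42 Cr = 1037.28 Cr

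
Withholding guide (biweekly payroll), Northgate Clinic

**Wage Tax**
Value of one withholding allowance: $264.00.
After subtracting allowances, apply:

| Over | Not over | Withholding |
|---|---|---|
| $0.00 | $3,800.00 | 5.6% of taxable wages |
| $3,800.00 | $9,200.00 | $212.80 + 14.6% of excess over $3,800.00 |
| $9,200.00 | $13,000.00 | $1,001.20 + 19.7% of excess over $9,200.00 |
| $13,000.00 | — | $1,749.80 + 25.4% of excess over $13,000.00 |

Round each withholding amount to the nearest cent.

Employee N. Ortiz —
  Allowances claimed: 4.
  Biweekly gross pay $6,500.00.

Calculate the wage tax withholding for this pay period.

Wage Tax: taxable = $6,500.00 − 4×$264.00 = $5,444.00
  $212.80 + 14.6% × ($5,444.00 − $3,800.00) = $212.80 + 14.6% × $1,644.00 = $452.82

$452.82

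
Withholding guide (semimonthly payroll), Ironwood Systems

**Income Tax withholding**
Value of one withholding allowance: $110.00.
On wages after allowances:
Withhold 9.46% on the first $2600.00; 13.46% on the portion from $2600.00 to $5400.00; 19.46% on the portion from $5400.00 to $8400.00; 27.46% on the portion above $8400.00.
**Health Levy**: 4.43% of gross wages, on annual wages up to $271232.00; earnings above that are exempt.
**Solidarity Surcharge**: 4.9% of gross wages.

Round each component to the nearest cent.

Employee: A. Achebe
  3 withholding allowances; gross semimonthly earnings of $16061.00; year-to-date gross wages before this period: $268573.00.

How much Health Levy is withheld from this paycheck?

$117.79

Health Levy: cap $271232.00 − YTD $268573.00 = $2659.00 subject; 4.43% × $2659.00 = $117.79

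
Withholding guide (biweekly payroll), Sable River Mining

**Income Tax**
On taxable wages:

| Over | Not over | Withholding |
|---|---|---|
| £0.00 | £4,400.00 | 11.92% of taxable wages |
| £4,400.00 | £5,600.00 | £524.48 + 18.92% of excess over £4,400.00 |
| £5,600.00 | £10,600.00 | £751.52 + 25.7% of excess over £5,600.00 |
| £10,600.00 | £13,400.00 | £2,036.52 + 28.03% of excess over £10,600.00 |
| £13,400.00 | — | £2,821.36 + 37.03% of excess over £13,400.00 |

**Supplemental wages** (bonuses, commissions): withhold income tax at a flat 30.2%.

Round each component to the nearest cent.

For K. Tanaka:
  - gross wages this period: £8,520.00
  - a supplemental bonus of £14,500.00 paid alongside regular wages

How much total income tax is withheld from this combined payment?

£5,880.96

Income Tax: taxable = £8,520.00
  £751.52 + 25.7% × (£8,520.00 − £5,600.00) = £751.52 + 25.7% × £2,920.00 = £1,501.96
Supplemental (30.2% flat on bonus): 30.2% × £14,500.00 = £4,379.00
Total income tax: £1,501.96 + £4,379.00 = £5,880.96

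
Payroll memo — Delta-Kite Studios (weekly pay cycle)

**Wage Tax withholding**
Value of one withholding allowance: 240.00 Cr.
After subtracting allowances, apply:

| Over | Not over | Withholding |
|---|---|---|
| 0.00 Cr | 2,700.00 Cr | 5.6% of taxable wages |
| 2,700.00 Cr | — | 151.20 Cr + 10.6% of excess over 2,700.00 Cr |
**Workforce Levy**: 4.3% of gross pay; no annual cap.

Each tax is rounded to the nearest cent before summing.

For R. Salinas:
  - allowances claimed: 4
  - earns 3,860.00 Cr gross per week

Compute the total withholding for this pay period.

338.38 Cr

Wage Tax: taxable = 3,860.00 Cr − 4×240.00 Cr = 2,900.00 Cr
  151.20 Cr + 10.6% × (2,900.00 Cr − 2,700.00 Cr) = 151.20 Cr + 10.6% × 200.00 Cr = 172.40 Cr
Workforce Levy: 4.3% × 3,860.00 Cr = 165.98 Cr
Total: 172.40 Cr + 165.98 Cr = 338.38 Cr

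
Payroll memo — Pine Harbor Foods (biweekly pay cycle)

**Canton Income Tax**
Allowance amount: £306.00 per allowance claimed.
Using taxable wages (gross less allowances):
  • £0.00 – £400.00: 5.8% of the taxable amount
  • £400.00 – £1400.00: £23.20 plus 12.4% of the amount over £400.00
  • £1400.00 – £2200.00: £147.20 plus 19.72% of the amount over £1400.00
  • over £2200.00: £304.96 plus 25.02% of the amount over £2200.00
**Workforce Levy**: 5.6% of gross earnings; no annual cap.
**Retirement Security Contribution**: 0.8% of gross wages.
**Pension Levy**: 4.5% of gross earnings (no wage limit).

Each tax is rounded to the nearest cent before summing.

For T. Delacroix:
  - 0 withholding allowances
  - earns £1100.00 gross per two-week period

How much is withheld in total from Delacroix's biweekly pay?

Canton Income Tax: taxable = £1100.00
  £23.20 + 12.4% × (£1100.00 − £400.00) = £23.20 + 12.4% × £700.00 = £110.00
Workforce Levy: 5.6% × £1100.00 = £61.60
Retirement Security Contribution: 0.8% × £1100.00 = £8.80
Pension Levy: 4.5% × £1100.00 = £49.50
Total: £110.00 + £61.60 + £8.80 + £49.50 = £229.90

£229.90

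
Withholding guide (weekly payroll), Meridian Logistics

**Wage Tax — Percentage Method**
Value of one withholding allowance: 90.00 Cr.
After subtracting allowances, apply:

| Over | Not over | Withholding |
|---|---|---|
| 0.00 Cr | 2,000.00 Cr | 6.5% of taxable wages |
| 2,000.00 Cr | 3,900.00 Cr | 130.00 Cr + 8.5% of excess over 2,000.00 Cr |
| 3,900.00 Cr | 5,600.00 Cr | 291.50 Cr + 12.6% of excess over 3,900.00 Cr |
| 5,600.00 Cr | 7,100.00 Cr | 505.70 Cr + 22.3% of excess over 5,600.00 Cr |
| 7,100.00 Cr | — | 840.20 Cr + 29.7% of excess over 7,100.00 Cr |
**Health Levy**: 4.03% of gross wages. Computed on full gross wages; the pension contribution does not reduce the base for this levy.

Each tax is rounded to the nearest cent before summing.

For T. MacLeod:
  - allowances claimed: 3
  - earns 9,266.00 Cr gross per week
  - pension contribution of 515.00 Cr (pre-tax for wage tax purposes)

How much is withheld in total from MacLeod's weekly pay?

1,623.78 Cr

Wage Tax: taxable = 9,266.00 Cr − 515.00 Cr − 3×90.00 Cr = 8,481.00 Cr
  840.20 Cr + 29.7% × (8,481.00 Cr − 7,100.00 Cr) = 840.20 Cr + 29.7% × 1,381.00 Cr = 1,250.36 Cr
Health Levy: 4.03% × 9,266.00 Cr = 373.42 Cr
Total: 1,250.36 Cr + 373.42 Cr = 1,623.78 Cr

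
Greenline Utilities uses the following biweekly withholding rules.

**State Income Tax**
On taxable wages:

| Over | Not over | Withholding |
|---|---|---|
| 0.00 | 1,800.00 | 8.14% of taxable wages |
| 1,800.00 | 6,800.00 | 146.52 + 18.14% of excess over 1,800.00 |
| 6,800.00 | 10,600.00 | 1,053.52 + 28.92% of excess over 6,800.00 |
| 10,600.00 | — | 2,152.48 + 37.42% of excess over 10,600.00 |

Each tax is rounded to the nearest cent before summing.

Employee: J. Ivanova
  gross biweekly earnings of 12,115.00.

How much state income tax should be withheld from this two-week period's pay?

2,719.39

State Income Tax: taxable = 12,115.00
  2,152.48 + 37.42% × (12,115.00 − 10,600.00) = 2,152.48 + 37.42% × 1,515.00 = 2,719.39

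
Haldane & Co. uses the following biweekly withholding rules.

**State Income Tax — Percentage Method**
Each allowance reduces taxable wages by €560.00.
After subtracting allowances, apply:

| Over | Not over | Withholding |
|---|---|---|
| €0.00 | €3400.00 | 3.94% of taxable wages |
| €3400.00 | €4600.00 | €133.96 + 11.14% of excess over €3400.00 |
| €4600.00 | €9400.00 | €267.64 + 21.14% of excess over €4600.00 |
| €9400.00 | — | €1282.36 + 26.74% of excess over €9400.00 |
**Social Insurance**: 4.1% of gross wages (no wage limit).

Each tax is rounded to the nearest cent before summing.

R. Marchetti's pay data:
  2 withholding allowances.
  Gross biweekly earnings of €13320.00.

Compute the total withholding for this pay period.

State Income Tax: taxable = €13320.00 − 2×€560.00 = €12200.00
  €1282.36 + 26.74% × (€12200.00 − €9400.00) = €1282.36 + 26.74% × €2800.00 = €2031.08
Social Insurance: 4.1% × €13320.00 = €546.12
Total: €2031.08 + €546.12 = €2577.20

€2577.20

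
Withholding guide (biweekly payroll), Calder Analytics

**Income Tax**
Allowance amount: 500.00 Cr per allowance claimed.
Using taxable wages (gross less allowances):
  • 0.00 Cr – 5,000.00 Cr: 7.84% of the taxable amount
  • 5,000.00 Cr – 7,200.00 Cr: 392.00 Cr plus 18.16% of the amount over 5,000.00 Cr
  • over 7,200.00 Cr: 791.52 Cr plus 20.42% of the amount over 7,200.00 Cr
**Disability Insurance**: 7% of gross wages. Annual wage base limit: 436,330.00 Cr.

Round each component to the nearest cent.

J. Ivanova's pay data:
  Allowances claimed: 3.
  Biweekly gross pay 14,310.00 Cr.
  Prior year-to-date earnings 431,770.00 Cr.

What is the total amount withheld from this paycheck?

Income Tax: taxable = 14,310.00 Cr − 3×500.00 Cr = 12,810.00 Cr
  791.52 Cr + 20.42% × (12,810.00 Cr − 7,200.00 Cr) = 791.52 Cr + 20.42% × 5,610.00 Cr = 1,937.08 Cr
Disability Insurance: cap 436,330.00 Cr − YTD 431,770.00 Cr = 4,560.00 Cr subject; 7% × 4,560.00 Cr = 319.20 Cr
Total: 1,937.08 Cr + 319.20 Cr = 2,256.28 Cr

2,256.28 Cr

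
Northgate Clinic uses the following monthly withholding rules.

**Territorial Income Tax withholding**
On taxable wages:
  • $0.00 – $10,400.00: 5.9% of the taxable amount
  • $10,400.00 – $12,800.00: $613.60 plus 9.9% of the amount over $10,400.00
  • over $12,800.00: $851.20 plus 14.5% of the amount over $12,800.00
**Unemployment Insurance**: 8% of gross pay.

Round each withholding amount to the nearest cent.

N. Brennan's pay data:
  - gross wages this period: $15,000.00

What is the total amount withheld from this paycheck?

$2,370.20

Territorial Income Tax: taxable = $15,000.00
  $851.20 + 14.5% × ($15,000.00 − $12,800.00) = $851.20 + 14.5% × $2,200.00 = $1,170.20
Unemployment Insurance: 8% × $15,000.00 = $1,200.00
Total: $1,170.20 + $1,200.00 = $2,370.20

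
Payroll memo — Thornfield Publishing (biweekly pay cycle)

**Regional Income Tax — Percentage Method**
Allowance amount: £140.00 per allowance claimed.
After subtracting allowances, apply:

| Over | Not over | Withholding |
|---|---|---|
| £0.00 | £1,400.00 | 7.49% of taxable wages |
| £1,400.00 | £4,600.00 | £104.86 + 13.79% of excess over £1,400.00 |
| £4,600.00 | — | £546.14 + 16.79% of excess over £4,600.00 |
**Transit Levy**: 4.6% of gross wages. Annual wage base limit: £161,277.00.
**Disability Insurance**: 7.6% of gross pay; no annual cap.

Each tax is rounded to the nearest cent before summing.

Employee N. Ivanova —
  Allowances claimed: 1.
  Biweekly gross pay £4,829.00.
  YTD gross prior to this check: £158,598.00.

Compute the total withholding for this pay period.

Regional Income Tax: taxable = £4,829.00 − 1×£140.00 = £4,689.00
  £546.14 + 16.79% × (£4,689.00 − £4,600.00) = £546.14 + 16.79% × £89.00 = £561.08
Transit Levy: cap £161,277.00 − YTD £158,598.00 = £2,679.00 subject; 4.6% × £2,679.00 = £123.23
Disability Insurance: 7.6% × £4,829.00 = £367.00
Total: £561.08 + £123.23 + £367.00 = £1,051.31

£1,051.31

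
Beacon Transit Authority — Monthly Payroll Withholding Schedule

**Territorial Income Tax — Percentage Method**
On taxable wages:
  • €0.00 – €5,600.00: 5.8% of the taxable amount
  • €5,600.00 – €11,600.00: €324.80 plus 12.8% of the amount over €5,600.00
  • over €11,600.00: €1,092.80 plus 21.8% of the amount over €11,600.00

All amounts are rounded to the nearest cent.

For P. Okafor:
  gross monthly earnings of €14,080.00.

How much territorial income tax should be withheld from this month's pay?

Territorial Income Tax: taxable = €14,080.00
  €1,092.80 + 21.8% × (€14,080.00 − €11,600.00) = €1,092.80 + 21.8% × €2,480.00 = €1,633.44

€1,633.44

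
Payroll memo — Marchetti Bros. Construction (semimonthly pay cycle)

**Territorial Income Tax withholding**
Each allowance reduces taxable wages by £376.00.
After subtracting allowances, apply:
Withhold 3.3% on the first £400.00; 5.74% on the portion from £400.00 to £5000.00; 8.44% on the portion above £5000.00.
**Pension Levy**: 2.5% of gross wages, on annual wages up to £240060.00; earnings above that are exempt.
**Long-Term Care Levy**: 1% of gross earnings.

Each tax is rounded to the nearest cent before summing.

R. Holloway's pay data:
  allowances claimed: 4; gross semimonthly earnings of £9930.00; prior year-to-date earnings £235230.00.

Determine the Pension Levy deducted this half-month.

Pension Levy: cap £240060.00 − YTD £235230.00 = £4830.00 subject; 2.5% × £4830.00 = £120.75

£120.75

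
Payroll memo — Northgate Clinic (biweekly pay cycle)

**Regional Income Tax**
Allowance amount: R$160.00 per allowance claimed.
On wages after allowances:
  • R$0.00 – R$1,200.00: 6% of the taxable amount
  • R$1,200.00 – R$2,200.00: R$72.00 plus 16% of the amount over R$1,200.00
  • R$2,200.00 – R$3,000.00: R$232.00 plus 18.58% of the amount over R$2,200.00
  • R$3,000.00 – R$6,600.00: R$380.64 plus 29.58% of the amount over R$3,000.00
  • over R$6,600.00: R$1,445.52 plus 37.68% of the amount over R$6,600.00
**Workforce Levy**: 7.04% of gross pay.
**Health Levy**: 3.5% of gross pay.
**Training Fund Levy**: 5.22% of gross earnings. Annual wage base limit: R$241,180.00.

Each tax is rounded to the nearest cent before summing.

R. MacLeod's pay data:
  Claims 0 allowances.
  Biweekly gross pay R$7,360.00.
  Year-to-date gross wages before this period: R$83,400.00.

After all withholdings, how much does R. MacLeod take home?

Regional Income Tax: taxable = R$7,360.00
  R$1,445.52 + 37.68% × (R$7,360.00 − R$6,600.00) = R$1,445.52 + 37.68% × R$760.00 = R$1,731.89
Workforce Levy: 7.04% × R$7,360.00 = R$518.14
Health Levy: 3.5% × R$7,360.00 = R$257.60
Training Fund Levy: 5.22% × R$7,360.00 = R$384.19
Total withheld: R$1,731.89 + R$518.14 + R$257.60 + R$384.19 = R$2,891.82
Net pay: R$7,360.00 − R$2,891.82 = R$4,468.18

R$4,468.18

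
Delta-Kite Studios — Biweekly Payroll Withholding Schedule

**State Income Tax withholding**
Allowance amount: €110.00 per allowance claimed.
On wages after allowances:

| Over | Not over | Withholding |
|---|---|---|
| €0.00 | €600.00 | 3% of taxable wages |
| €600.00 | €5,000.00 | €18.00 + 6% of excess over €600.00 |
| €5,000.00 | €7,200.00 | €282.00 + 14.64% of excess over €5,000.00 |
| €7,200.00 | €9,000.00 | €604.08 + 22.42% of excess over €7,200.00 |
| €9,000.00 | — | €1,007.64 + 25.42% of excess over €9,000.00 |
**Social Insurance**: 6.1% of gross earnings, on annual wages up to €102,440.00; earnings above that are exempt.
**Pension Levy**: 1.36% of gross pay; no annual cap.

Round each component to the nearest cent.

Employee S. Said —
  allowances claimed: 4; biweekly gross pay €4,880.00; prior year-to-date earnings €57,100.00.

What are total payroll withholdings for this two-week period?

€612.45

State Income Tax: taxable = €4,880.00 − 4×€110.00 = €4,440.00
  €18.00 + 6% × (€4,440.00 − €600.00) = €18.00 + 6% × €3,840.00 = €248.40
Social Insurance: 6.1% × €4,880.00 = €297.68
Pension Levy: 1.36% × €4,880.00 = €66.37
Total: €248.40 + €297.68 + €66.37 = €612.45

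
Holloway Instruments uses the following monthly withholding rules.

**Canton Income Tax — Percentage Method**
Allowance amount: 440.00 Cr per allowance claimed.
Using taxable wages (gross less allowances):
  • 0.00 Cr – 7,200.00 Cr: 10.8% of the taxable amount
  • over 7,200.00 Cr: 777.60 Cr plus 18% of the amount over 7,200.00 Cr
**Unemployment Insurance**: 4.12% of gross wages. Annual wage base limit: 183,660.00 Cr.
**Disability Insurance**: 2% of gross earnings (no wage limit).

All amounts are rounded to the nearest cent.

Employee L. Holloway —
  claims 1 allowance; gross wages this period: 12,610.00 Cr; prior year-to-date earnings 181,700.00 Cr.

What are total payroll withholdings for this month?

Canton Income Tax: taxable = 12,610.00 Cr − 1×440.00 Cr = 12,170.00 Cr
  777.60 Cr + 18% × (12,170.00 Cr − 7,200.00 Cr) = 777.60 Cr + 18% × 4,970.00 Cr = 1,672.20 Cr
Unemployment Insurance: cap 183,660.00 Cr − YTD 181,700.00 Cr = 1,960.00 Cr subject; 4.12% × 1,960.00 Cr = 80.75 Cr
Disability Insurance: 2% × 12,610.00 Cr = 252.20 Cr
Total: 1,672.20 Cr + 80.75 Cr + 252.20 Cr = 2,005.15 Cr

2,005.15 Cr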